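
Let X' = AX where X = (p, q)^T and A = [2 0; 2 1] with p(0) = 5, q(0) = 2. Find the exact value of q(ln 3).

66

A = [[2,0],[2,1]]; eigenvalues λ = 2, 1.
Eigenvectors: (1,2) for λ=2, (0,-1) for λ=1.
From the initial condition, c_1 = 5, c_2 = 8.
q(ln 3) = (5)(3^2)(2) + (8)(3^1)(-1) = 66.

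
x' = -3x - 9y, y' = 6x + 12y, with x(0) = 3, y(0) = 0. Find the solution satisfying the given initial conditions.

x(t) = -6e^(6t) + 9e^(3t), y(t) = 6e^(6t) - 6e^(3t)

Coefficient matrix A = [[-3, -9], [6, 12]].
Characteristic polynomial det(A - λI) = λ^2 - 9λ + 18 = 0.
Eigenvalues λ = 3, 6.
For λ=3: (A-λI) row 1 is [-6, -9], so an eigenvector is (3, -2).
For λ=6: (A-λI) row 1 is [-9, -9], so an eigenvector is (-1, 1).
General solution: c_1e^(3t)(3,-2) + c_2e^(6t)(-1,1).
Applying x(0)=3, y(0)=0 gives c_1=3, c_2=6.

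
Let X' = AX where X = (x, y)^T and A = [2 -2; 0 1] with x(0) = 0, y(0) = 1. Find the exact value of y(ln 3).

3

A = [[2,-2],[0,1]]; eigenvalues λ = 1, 2.
Eigenvectors: (2,1) for λ=1, (-1,0) for λ=2.
From the initial condition, c_1 = 1, c_2 = 2.
y(ln 3) = (1)(3^1)(1) + (2)(3^2)(0) = 3.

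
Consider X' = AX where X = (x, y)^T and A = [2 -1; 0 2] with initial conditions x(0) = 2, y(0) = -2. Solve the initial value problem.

x(t) = 2te^(2t) + 2e^(2t), y(t) = -2e^(2t)

Coefficient matrix A = [[2, -1], [0, 2]].
Characteristic polynomial det(A - λI) = λ^2 - 4λ + 4 = 0.
Single eigenvalue λ = 2 with algebraic multiplicity 2.
Eigenvector v = (-1,0); generalized eigenvector w with (A-λI)w=v is (-1,1).
General solution: e^(2t)[c_1·v + c_2·(t·v + w)].
Applying x(0)=2, y(0)=-2 gives c_1=0, c_2=-2.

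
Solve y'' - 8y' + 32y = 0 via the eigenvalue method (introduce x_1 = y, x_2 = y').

Let x_1 = y, x_2 = y'. Then x_1' = x_2 and x_2' = -32x_1 + 8x_2.
A = [[0,1],[-32,8]]; det(A-λI) = λ^2 - 8λ + 32.
Eigenvalues λ = 4 ± 4i.

y(t) = c_1e^(4t)cos(4t) + c_2e^(4t)sin(4t)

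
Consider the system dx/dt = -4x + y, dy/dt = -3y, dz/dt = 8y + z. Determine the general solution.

x(t) = K_1e^(-4t) + K_3e^(-3t), y(t) = K_3e^(-3t), z(t) = K_2e^(t) - 2K_3e^(-3t)

Coefficient matrix A = [[-4, 1, 0], [0, -3, 0], [0, 8, 1]].
det(A - λI) = 0 gives eigenvalues λ = -4, 1, -3.
For λ=-4: eigenvector (1,0,0).
For λ=1: eigenvector (0,0,1).
For λ=-3: eigenvector (1,1,-2).
General solution: K_1e^(-4t)(1,0,0) + K_2e^(t)(0,0,1) + K_3e^(-3t)(1,1,-2).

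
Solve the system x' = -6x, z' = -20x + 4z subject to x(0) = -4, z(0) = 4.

x(t) = -4e^(-6t), z(t) = 12e^(4t) - 8e^(-6t)

Coefficient matrix A = [[-6, 0], [-20, 4]].
Characteristic polynomial det(A - λI) = λ^2 + 2λ - 24 = 0.
Eigenvalues λ = 4, -6.
For λ=4: (A-λI) row 1 is [-10, 0], so an eigenvector is (0, -1).
For λ=-6: (A-λI) row 2 is [-20, 10], so an eigenvector is (1, 2).
General solution: C_1e^(4t)(0,-1) + C_2e^(-6t)(1,2).
Applying x(0)=-4, z(0)=4 gives C_1=-12, C_2=-4.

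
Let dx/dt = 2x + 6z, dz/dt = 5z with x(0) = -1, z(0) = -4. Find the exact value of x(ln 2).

A = [[2,6],[0,5]]; eigenvalues λ = 2, 5.
Eigenvectors: (1,0) for λ=2, (2,1) for λ=5.
From the initial condition, c_1 = 7, c_2 = -4.
x(ln 2) = (7)(2^2)(1) + (-4)(2^5)(2) = -228.

-228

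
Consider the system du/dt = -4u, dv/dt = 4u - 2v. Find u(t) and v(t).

Coefficient matrix A = [[-4, 0], [4, -2]].
Characteristic polynomial det(A - λI) = λ^2 + 6λ + 8 = 0.
Eigenvalues λ = -4, -2.
For λ=-4: (A-λI) row 2 is [4, 2], so an eigenvector is (1, -2).
For λ=-2: (A-λI) row 1 is [-2, 0], so an eigenvector is (0, -1).
General solution: c_1e^(-4t)(1,-2) + c_2e^(-2t)(0,-1).

u(t) = c_1e^(-4t), v(t) = -2c_1e^(-4t) - c_2e^(-2t)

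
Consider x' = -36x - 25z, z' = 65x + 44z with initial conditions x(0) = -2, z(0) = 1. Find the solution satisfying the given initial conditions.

Coefficient matrix A = [[-36, -25], [65, 44]].
Characteristic polynomial det(A - λI) = λ^2 - 8λ + 41 = 0.
Eigenvalues λ = 4 ± 5i (complex conjugate pair).
For λ=4+5i: an eigenvector is (-1,2) - i(-2,3) = (-1 + 2i, 2 - 3i).
A real fundamental pair from Re and Im of e^((4+5i)t)v: X_1 = e^(4t)(cos(5t)·(-1,2) + sin(5t)·(-2,3)), X_2 = e^(4t)(sin(5t)·(-1,2) - cos(5t)·(-2,3)).
General solution: C_1X_1 + C_2X_2.
Applying x(0)=-2, z(0)=1 gives C_1=-4, C_2=-3.

x(t) = 11e^(4t)sin(5t) - 2e^(4t)cos(5t), z(t) = -18e^(4t)sin(5t) + e^(4t)cos(5t)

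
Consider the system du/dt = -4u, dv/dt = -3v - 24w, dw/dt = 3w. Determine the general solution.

u(t) = c_3e^(-4t), v(t) = -4c_1e^(3t) + c_2e^(-3t), w(t) = c_1e^(3t)

Coefficient matrix A = [[-4, 0, 0], [0, -3, -24], [0, 0, 3]].
det(A - λI) = 0 gives eigenvalues λ = 3, -3, -4.
For λ=3: eigenvector (0,-4,1).
For λ=-3: eigenvector (0,1,0).
For λ=-4: eigenvector (1,0,0).
General solution: c_1e^(3t)(0,-4,1) + c_2e^(-3t)(0,1,0) + c_3e^(-4t)(1,0,0).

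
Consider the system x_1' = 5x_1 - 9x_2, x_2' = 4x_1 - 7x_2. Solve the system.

x_1(t) = 3K_1e^(-t) + 3K_2te^(-t) - K_2e^(-t), x_2(t) = 2K_1e^(-t) + 2K_2te^(-t) - K_2e^(-t)

Coefficient matrix A = [[5, -9], [4, -7]].
Characteristic polynomial det(A - λI) = λ^2 + 2λ + 1 = 0.
Single eigenvalue λ = -1 with algebraic multiplicity 2.
Eigenvector v = (3,2); generalized eigenvector w with (A-λI)w=v is (-1,-1).
General solution: e^(-t)[K_1·v + K_2·(t·v + w)].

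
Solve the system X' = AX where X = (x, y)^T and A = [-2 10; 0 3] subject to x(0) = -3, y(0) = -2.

Coefficient matrix A = [[-2, 10], [0, 3]].
Characteristic polynomial det(A - λI) = λ^2 - λ - 6 = 0.
Eigenvalues λ = 3, -2.
For λ=3: (A-λI) row 1 is [-5, 10], so an eigenvector is (2, 1).
For λ=-2: (A-λI) row 1 is [0, 10], so an eigenvector is (-1, 0).
General solution: K_1e^(3t)(2,1) + K_2e^(-2t)(-1,0).
Applying x(0)=-3, y(0)=-2 gives K_1=-2, K_2=-1.

x(t) = -4e^(3t) + e^(-2t), y(t) = -2e^(3t)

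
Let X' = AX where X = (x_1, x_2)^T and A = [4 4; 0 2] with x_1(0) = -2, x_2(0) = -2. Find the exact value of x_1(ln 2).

A = [[4,4],[0,2]]; eigenvalues λ = 2, 4.
Eigenvectors: (2,-1) for λ=2, (1,0) for λ=4.
From the initial condition, c_1 = 2, c_2 = -6.
x_1(ln 2) = (2)(2^2)(2) + (-6)(2^4)(1) = -80.

-80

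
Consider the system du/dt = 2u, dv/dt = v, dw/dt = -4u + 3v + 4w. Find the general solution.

u(t) = c_2e^(2t), v(t) = c_1e^(t), w(t) = -c_1e^(t) + 2c_2e^(2t) + c_3e^(4t)

Coefficient matrix A = [[2, 0, 0], [0, 1, 0], [-4, 3, 4]].
det(A - λI) = 0 gives eigenvalues λ = 1, 2, 4.
For λ=1: eigenvector (0,1,-1).
For λ=2: eigenvector (1,0,2).
For λ=4: eigenvector (0,0,1).
General solution: c_1e^(t)(0,1,-1) + c_2e^(2t)(1,0,2) + c_3e^(4t)(0,0,1).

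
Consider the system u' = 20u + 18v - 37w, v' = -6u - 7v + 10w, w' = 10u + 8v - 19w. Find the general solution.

Coefficient matrix A = [[20, 18, -37], [-6, -7, 10], [10, 8, -19]].
det(A - λI) = 0 gives eigenvalues λ = -2, -3, -1.
For λ=-2: eigenvector (5,-2,2).
For λ=-3: eigenvector (-4,1,-2).
For λ=-1: eigenvector (7,-2,3).
General solution: C_1e^(-2t)(5,-2,2) + C_2e^(-3t)(-4,1,-2) + C_3e^(-t)(7,-2,3).

u(t) = 5C_1e^(-2t) - 4C_2e^(-3t) + 7C_3e^(-t), v(t) = -2C_1e^(-2t) + C_2e^(-3t) - 2C_3e^(-t), w(t) = 2C_1e^(-2t) - 2C_2e^(-3t) + 3C_3e^(-t)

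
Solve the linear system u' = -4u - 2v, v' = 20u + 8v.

u(t) = -K_1e^(2t)cos(2t) - K_2e^(2t)sin(2t), v(t) = -K_1e^(2t)sin(2t) + 3K_1e^(2t)cos(2t) + 3K_2e^(2t)sin(2t) + K_2e^(2t)cos(2t)

Coefficient matrix A = [[-4, -2], [20, 8]].
Characteristic polynomial det(A - λI) = λ^2 - 4λ + 8 = 0.
Eigenvalues λ = 2 ± 2i (complex conjugate pair).
For λ=2+2i: an eigenvector is (-1,3) - i(0,-1) = (-1, 3 + i).
A real fundamental pair from Re and Im of e^((2+2i)t)v: X_1 = e^(2t)(cos(2t)·(-1,3) + sin(2t)·(0,-1)), X_2 = e^(2t)(sin(2t)·(-1,3) - cos(2t)·(0,-1)).
General solution: K_1X_1 + K_2X_2.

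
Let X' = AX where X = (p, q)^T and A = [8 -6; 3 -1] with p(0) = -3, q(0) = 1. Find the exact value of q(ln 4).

A = [[8,-6],[3,-1]]; eigenvalues λ = 2, 5.
Eigenvectors: (1,1) for λ=2, (-2,-1) for λ=5.
From the initial condition, c_1 = 5, c_2 = 4.
q(ln 4) = (5)(4^2)(1) + (4)(4^5)(-1) = -4016.

-4016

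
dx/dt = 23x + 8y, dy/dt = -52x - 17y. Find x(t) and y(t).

Coefficient matrix A = [[23, 8], [-52, -17]].
Characteristic polynomial det(A - λI) = λ^2 - 6λ + 25 = 0.
Eigenvalues λ = 3 ± 4i (complex conjugate pair).
For λ=3+4i: an eigenvector is (1,-3) - i(-1,2) = (1 + i, -3 - 2i).
A real fundamental pair from Re and Im of e^((3+4i)t)v: X_1 = e^(3t)(cos(4t)·(1,-3) + sin(4t)·(-1,2)), X_2 = e^(3t)(sin(4t)·(1,-3) - cos(4t)·(-1,2)).
General solution: c_1X_1 + c_2X_2.

x(t) = -c_1e^(3t)sin(4t) + c_1e^(3t)cos(4t) + c_2e^(3t)sin(4t) + c_2e^(3t)cos(4t), y(t) = 2c_1e^(3t)sin(4t) - 3c_1e^(3t)cos(4t) - 3c_2e^(3t)sin(4t) - 2c_2e^(3t)cos(4t)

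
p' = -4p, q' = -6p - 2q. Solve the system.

p(t) = -K_2e^(-4t), q(t) = -K_1e^(-2t) - 3K_2e^(-4t)

Coefficient matrix A = [[-4, 0], [-6, -2]].
Characteristic polynomial det(A - λI) = λ^2 + 6λ + 8 = 0.
Eigenvalues λ = -2, -4.
For λ=-2: (A-λI) row 1 is [-2, 0], so an eigenvector is (0, -1).
For λ=-4: (A-λI) row 2 is [-6, 2], so an eigenvector is (-1, -3).
General solution: K_1e^(-2t)(0,-1) + K_2e^(-4t)(-1,-3).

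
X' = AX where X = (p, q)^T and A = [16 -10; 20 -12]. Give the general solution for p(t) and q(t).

p(t) = K_1e^(2t)sin(2t) - 2K_1e^(2t)cos(2t) - 2K_2e^(2t)sin(2t) - K_2e^(2t)cos(2t), q(t) = K_1e^(2t)sin(2t) - 3K_1e^(2t)cos(2t) - 3K_2e^(2t)sin(2t) - K_2e^(2t)cos(2t)

Coefficient matrix A = [[16, -10], [20, -12]].
Characteristic polynomial det(A - λI) = λ^2 - 4λ + 8 = 0.
Eigenvalues λ = 2 ± 2i (complex conjugate pair).
For λ=2+2i: an eigenvector is (-2,-3) - i(1,1) = (-2 - i, -3 - i).
A real fundamental pair from Re and Im of e^((2+2i)t)v: X_1 = e^(2t)(cos(2t)·(-2,-3) + sin(2t)·(1,1)), X_2 = e^(2t)(sin(2t)·(-2,-3) - cos(2t)·(1,1)).
General solution: K_1X_1 + K_2X_2.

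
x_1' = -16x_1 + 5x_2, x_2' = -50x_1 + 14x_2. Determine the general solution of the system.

Coefficient matrix A = [[-16, 5], [-50, 14]].
Characteristic polynomial det(A - λI) = λ^2 + 2λ + 26 = 0.
Eigenvalues λ = -1 ± 5i (complex conjugate pair).
For λ=-1+5i: an eigenvector is (0,1) - i(1,3) = (0 - i, 1 - 3i).
A real fundamental pair from Re and Im of e^((-1+5i)t)v: X_1 = e^(-t)(cos(5t)·(0,1) + sin(5t)·(1,3)), X_2 = e^(-t)(sin(5t)·(0,1) - cos(5t)·(1,3)).
General solution: K_1X_1 + K_2X_2.

x_1(t) = K_1e^(-t)sin(5t) - K_2e^(-t)cos(5t), x_2(t) = 3K_1e^(-t)sin(5t) + K_1e^(-t)cos(5t) + K_2e^(-t)sin(5t) - 3K_2e^(-t)cos(5t)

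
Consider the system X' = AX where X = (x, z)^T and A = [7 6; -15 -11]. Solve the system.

x(t) = -c_1e^(-2t)sin(3t) - c_1e^(-2t)cos(3t) - c_2e^(-2t)sin(3t) + c_2e^(-2t)cos(3t), z(t) = 2c_1e^(-2t)sin(3t) + c_1e^(-2t)cos(3t) + c_2e^(-2t)sin(3t) - 2c_2e^(-2t)cos(3t)

Coefficient matrix A = [[7, 6], [-15, -11]].
Characteristic polynomial det(A - λI) = λ^2 + 4λ + 13 = 0.
Eigenvalues λ = -2 ± 3i (complex conjugate pair).
For λ=-2+3i: an eigenvector is (-1,1) - i(-1,2) = (-1 + i, 1 - 2i).
A real fundamental pair from Re and Im of e^((-2+3i)t)v: X_1 = e^(-2t)(cos(3t)·(-1,1) + sin(3t)·(-1,2)), X_2 = e^(-2t)(sin(3t)·(-1,1) - cos(3t)·(-1,2)).
General solution: c_1X_1 + c_2X_2.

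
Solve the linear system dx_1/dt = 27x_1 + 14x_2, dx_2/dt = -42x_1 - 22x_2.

x_1(t) = 2c_1e^(6t) + c_2e^(-t), x_2(t) = -3c_1e^(6t) - 2c_2e^(-t)

Coefficient matrix A = [[27, 14], [-42, -22]].
Characteristic polynomial det(A - λI) = λ^2 - 5λ - 6 = 0.
Eigenvalues λ = 6, -1.
For λ=6: (A-λI) row 1 is [21, 14], so an eigenvector is (2, -3).
For λ=-1: (A-λI) row 1 is [28, 14], so an eigenvector is (1, -2).
General solution: c_1e^(6t)(2,-3) + c_2e^(-t)(1,-2).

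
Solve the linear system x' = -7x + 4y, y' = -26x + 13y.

x(t) = -c_1e^(3t)sin(2t) + c_1e^(3t)cos(2t) + c_2e^(3t)sin(2t) + c_2e^(3t)cos(2t), y(t) = -3c_1e^(3t)sin(2t) + 2c_1e^(3t)cos(2t) + 2c_2e^(3t)sin(2t) + 3c_2e^(3t)cos(2t)

Coefficient matrix A = [[-7, 4], [-26, 13]].
Characteristic polynomial det(A - λI) = λ^2 - 6λ + 13 = 0.
Eigenvalues λ = 3 ± 2i (complex conjugate pair).
For λ=3+2i: an eigenvector is (1,2) - i(-1,-3) = (1 + i, 2 + 3i).
A real fundamental pair from Re and Im of e^((3+2i)t)v: X_1 = e^(3t)(cos(2t)·(1,2) + sin(2t)·(-1,-3)), X_2 = e^(3t)(sin(2t)·(1,2) - cos(2t)·(-1,-3)).
General solution: c_1X_1 + c_2X_2.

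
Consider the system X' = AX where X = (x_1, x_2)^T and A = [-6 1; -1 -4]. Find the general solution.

Coefficient matrix A = [[-6, 1], [-1, -4]].
Characteristic polynomial det(A - λI) = λ^2 + 10λ + 25 = 0.
Single eigenvalue λ = -5 with algebraic multiplicity 2.
Eigenvector v = (-1,-1); generalized eigenvector w with (A-λI)w=v is (2,1).
General solution: e^(-5t)[K_1·v + K_2·(t·v + w)].

x_1(t) = -K_1e^(-5t) - K_2te^(-5t) + 2K_2e^(-5t), x_2(t) = -K_1e^(-5t) - K_2te^(-5t) + K_2e^(-5t)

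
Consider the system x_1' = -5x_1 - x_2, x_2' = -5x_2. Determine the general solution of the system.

Coefficient matrix A = [[-5, -1], [0, -5]].
Characteristic polynomial det(A - λI) = λ^2 + 10λ + 25 = 0.
Single eigenvalue λ = -5 with algebraic multiplicity 2.
Eigenvector v = (-1,0); generalized eigenvector w with (A-λI)w=v is (2,1).
General solution: e^(-5t)[c_1·v + c_2·(t·v + w)].

x_1(t) = -c_1e^(-5t) - c_2te^(-5t) + 2c_2e^(-5t), x_2(t) = c_2e^(-5t)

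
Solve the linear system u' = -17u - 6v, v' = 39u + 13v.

Coefficient matrix A = [[-17, -6], [39, 13]].
Characteristic polynomial det(A - λI) = λ^2 + 4λ + 13 = 0.
Eigenvalues λ = -2 ± 3i (complex conjugate pair).
For λ=-2+3i: an eigenvector is (-1,3) - i(-1,2) = (-1 + i, 3 - 2i).
A real fundamental pair from Re and Im of e^((-2+3i)t)v: X_1 = e^(-2t)(cos(3t)·(-1,3) + sin(3t)·(-1,2)), X_2 = e^(-2t)(sin(3t)·(-1,3) - cos(3t)·(-1,2)).
General solution: c_1X_1 + c_2X_2.

u(t) = -c_1e^(-2t)sin(3t) - c_1e^(-2t)cos(3t) - c_2e^(-2t)sin(3t) + c_2e^(-2t)cos(3t), v(t) = 2c_1e^(-2t)sin(3t) + 3c_1e^(-2t)cos(3t) + 3c_2e^(-2t)sin(3t) - 2c_2e^(-2t)cos(3t)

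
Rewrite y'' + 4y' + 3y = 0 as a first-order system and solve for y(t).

y(t) = c_1e^(-3t) + c_2e^(-t)

Let x_1 = y, x_2 = y'. Then x_1' = x_2 and x_2' = -3x_1 - 4x_2.
A = [[0,1],[-3,-4]]; det(A-λI) = λ^2 + 4λ + 3.
Eigenvalues λ = -3, -1 with eigenvectors (1,-3), (1,-1).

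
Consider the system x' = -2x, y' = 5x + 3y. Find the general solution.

x(t) = K_2e^(-2t), y(t) = -K_1e^(3t) - K_2e^(-2t)

Coefficient matrix A = [[-2, 0], [5, 3]].
Characteristic polynomial det(A - λI) = λ^2 - λ - 6 = 0.
Eigenvalues λ = 3, -2.
For λ=3: (A-λI) row 1 is [-5, 0], so an eigenvector is (0, -1).
For λ=-2: (A-λI) row 2 is [5, 5], so an eigenvector is (1, -1).
General solution: K_1e^(3t)(0,-1) + K_2e^(-2t)(1,-1).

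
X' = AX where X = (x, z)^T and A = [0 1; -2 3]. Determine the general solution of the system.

x(t) = -c_1e^(2t) - c_2e^(t), z(t) = -2c_1e^(2t) - c_2e^(t)

Coefficient matrix A = [[0, 1], [-2, 3]].
Characteristic polynomial det(A - λI) = λ^2 - 3λ + 2 = 0.
Eigenvalues λ = 2, 1.
For λ=2: (A-λI) row 1 is [-2, 1], so an eigenvector is (-1, -2).
For λ=1: (A-λI) row 1 is [-1, 1], so an eigenvector is (-1, -1).
General solution: c_1e^(2t)(-1,-2) + c_2e^(t)(-1,-1).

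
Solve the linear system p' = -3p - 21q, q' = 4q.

Coefficient matrix A = [[-3, -21], [0, 4]].
Characteristic polynomial det(A - λI) = λ^2 - λ - 12 = 0.
Eigenvalues λ = 4, -3.
For λ=4: (A-λI) row 1 is [-7, -21], so an eigenvector is (-3, 1).
For λ=-3: (A-λI) row 1 is [0, -21], so an eigenvector is (-1, 0).
General solution: c_1e^(4t)(-3,1) + c_2e^(-3t)(-1,0).

p(t) = -3c_1e^(4t) - c_2e^(-3t), q(t) = c_1e^(4t)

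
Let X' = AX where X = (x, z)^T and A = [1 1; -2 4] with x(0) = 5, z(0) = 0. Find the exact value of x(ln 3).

-45

A = [[1,1],[-2,4]]; eigenvalues λ = 3, 2.
Eigenvectors: (-1,-2) for λ=3, (-1,-1) for λ=2.
From the initial condition, c_1 = 5, c_2 = -10.
x(ln 3) = (5)(3^3)(-1) + (-10)(3^2)(-1) = -45.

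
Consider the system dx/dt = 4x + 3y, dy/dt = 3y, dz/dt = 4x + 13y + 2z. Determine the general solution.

x(t) = K_1e^(4t) - 3K_2e^(3t), y(t) = K_2e^(3t), z(t) = 2K_1e^(4t) + K_2e^(3t) + K_3e^(2t)

Coefficient matrix A = [[4, 3, 0], [0, 3, 0], [4, 13, 2]].
det(A - λI) = 0 gives eigenvalues λ = 4, 3, 2.
For λ=4: eigenvector (1,0,2).
For λ=3: eigenvector (-3,1,1).
For λ=2: eigenvector (0,0,1).
General solution: K_1e^(4t)(1,0,2) + K_2e^(3t)(-3,1,1) + K_3e^(2t)(0,0,1).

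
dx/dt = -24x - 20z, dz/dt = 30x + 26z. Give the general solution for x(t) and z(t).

Coefficient matrix A = [[-24, -20], [30, 26]].
Characteristic polynomial det(A - λI) = λ^2 - 2λ - 24 = 0.
Eigenvalues λ = 6, -4.
For λ=6: (A-λI) row 1 is [-30, -20], so an eigenvector is (-2, 3).
For λ=-4: (A-λI) row 1 is [-20, -20], so an eigenvector is (1, -1).
General solution: K_1e^(6t)(-2,3) + K_2e^(-4t)(1,-1).

x(t) = -2K_1e^(6t) + K_2e^(-4t), z(t) = 3K_1e^(6t) - K_2e^(-4t)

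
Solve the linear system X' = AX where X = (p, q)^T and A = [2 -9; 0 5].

Coefficient matrix A = [[2, -9], [0, 5]].
Characteristic polynomial det(A - λI) = λ^2 - 7λ + 10 = 0.
Eigenvalues λ = 5, 2.
For λ=5: (A-λI) row 1 is [-3, -9], so an eigenvector is (-3, 1).
For λ=2: (A-λI) row 1 is [0, -9], so an eigenvector is (-1, 0).
General solution: C_1e^(5t)(-3,1) + C_2e^(2t)(-1,0).

p(t) = -3C_1e^(5t) - C_2e^(2t), q(t) = C_1e^(5t)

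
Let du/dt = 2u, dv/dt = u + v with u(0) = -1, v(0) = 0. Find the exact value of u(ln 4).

-16

A = [[2,0],[1,1]]; eigenvalues λ = 2, 1.
Eigenvectors: (-1,-1) for λ=2, (0,1) for λ=1.
From the initial condition, c_1 = 1, c_2 = 1.
u(ln 4) = (1)(4^2)(-1) + (1)(4^1)(0) = -16.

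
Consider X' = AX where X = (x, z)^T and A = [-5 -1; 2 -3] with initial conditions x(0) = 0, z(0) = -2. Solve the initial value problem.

x(t) = 2e^(-4t)sin(t), z(t) = -2e^(-4t)sin(t) - 2e^(-4t)cos(t)

Coefficient matrix A = [[-5, -1], [2, -3]].
Characteristic polynomial det(A - λI) = λ^2 + 8λ + 17 = 0.
Eigenvalues λ = -4 ± i (complex conjugate pair).
For λ=-4+i: an eigenvector is (1,-1) - i(0,1) = (1, -1 - i).
A real fundamental pair from Re and Im of e^((-4+i)t)v: X_1 = e^(-4t)(cos(t)·(1,-1) + sin(t)·(0,1)), X_2 = e^(-4t)(sin(t)·(1,-1) - cos(t)·(0,1)).
General solution: C_1X_1 + C_2X_2.
Applying x(0)=0, z(0)=-2 gives C_1=0, C_2=2.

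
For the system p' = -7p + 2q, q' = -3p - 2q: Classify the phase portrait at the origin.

stable node

A = [[-7,2],[-3,-2]]; det(A-λI) = λ^2 + 9λ + 20.
λ = -4, -5: both negative.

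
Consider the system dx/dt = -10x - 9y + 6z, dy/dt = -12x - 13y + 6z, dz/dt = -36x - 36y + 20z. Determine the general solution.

x(t) = -C_2e^(-t) + C_3e^(2t), y(t) = -2C_1e^(-4t) + C_2e^(-t), z(t) = -3C_1e^(-4t) + 2C_3e^(2t)

Coefficient matrix A = [[-10, -9, 6], [-12, -13, 6], [-36, -36, 20]].
det(A - λI) = 0 gives eigenvalues λ = -4, -1, 2.
For λ=-4: eigenvector (0,-2,-3).
For λ=-1: eigenvector (-1,1,0).
For λ=2: eigenvector (1,0,2).
General solution: C_1e^(-4t)(0,-2,-3) + C_2e^(-t)(-1,1,0) + C_3e^(2t)(1,0,2).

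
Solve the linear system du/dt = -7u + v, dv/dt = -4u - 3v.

u(t) = c_1e^(-5t) + c_2te^(-5t) - 2c_2e^(-5t), v(t) = 2c_1e^(-5t) + 2c_2te^(-5t) - 3c_2e^(-5t)

Coefficient matrix A = [[-7, 1], [-4, -3]].
Characteristic polynomial det(A - λI) = λ^2 + 10λ + 25 = 0.
Single eigenvalue λ = -5 with algebraic multiplicity 2.
Eigenvector v = (1,2); generalized eigenvector w with (A-λI)w=v is (-2,-3).
General solution: e^(-5t)[c_1·v + c_2·(t·v + w)].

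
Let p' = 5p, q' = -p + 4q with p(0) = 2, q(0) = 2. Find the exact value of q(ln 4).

-1024

A = [[5,0],[-1,4]]; eigenvalues λ = 4, 5.
Eigenvectors: (0,-1) for λ=4, (-1,1) for λ=5.
From the initial condition, c_1 = -4, c_2 = -2.
q(ln 4) = (-4)(4^4)(-1) + (-2)(4^5)(1) = -1024.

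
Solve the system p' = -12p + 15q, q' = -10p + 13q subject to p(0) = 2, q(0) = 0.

Coefficient matrix A = [[-12, 15], [-10, 13]].
Characteristic polynomial det(A - λI) = λ^2 - λ - 6 = 0.
Eigenvalues λ = 3, -2.
For λ=3: (A-λI) row 1 is [-15, 15], so an eigenvector is (1, 1).
For λ=-2: (A-λI) row 1 is [-10, 15], so an eigenvector is (-3, -2).
General solution: c_1e^(3t)(1,1) + c_2e^(-2t)(-3,-2).
Applying p(0)=2, q(0)=0 gives c_1=-4, c_2=-2.

p(t) = -4e^(3t) + 6e^(-2t), q(t) = -4e^(3t) + 4e^(-2t)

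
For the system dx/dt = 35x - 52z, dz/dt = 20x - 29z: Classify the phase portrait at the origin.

A = [[35,-52],[20,-29]]; det(A-λI) = λ^2 - 6λ + 25.
λ = 3 ± 4i: positive real part.

unstable spiral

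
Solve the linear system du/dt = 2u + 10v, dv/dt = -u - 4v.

Coefficient matrix A = [[2, 10], [-1, -4]].
Characteristic polynomial det(A - λI) = λ^2 + 2λ + 2 = 0.
Eigenvalues λ = -1 ± i (complex conjugate pair).
For λ=-1+i: an eigenvector is (1,0) - i(3,-1) = (1 - 3i, 0 + i).
A real fundamental pair from Re and Im of e^((-1+i)t)v: X_1 = e^(-t)(cos(t)·(1,0) + sin(t)·(3,-1)), X_2 = e^(-t)(sin(t)·(1,0) - cos(t)·(3,-1)).
General solution: K_1X_1 + K_2X_2.

u(t) = 3K_1e^(-t)sin(t) + K_1e^(-t)cos(t) + K_2e^(-t)sin(t) - 3K_2e^(-t)cos(t), v(t) = -K_1e^(-t)sin(t) + K_2e^(-t)cos(t)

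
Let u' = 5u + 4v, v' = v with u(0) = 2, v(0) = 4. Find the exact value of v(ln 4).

16

A = [[5,4],[0,1]]; eigenvalues λ = 5, 1.
Eigenvectors: (1,0) for λ=5, (-1,1) for λ=1.
From the initial condition, c_1 = 6, c_2 = 4.
v(ln 4) = (6)(4^5)(0) + (4)(4^1)(1) = 16.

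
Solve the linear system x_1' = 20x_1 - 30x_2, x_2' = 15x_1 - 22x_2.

Coefficient matrix A = [[20, -30], [15, -22]].
Characteristic polynomial det(A - λI) = λ^2 + 2λ + 10 = 0.
Eigenvalues λ = -1 ± 3i (complex conjugate pair).
For λ=-1+3i: an eigenvector is (-3,-2) - i(-1,-1) = (-3 + i, -2 + i).
A real fundamental pair from Re and Im of e^((-1+3i)t)v: X_1 = e^(-t)(cos(3t)·(-3,-2) + sin(3t)·(-1,-1)), X_2 = e^(-t)(sin(3t)·(-3,-2) - cos(3t)·(-1,-1)).
General solution: C_1X_1 + C_2X_2.

x_1(t) = -C_1e^(-t)sin(3t) - 3C_1e^(-t)cos(3t) - 3C_2e^(-t)sin(3t) + C_2e^(-t)cos(3t), x_2(t) = -C_1e^(-t)sin(3t) - 2C_1e^(-t)cos(3t) - 2C_2e^(-t)sin(3t) + C_2e^(-t)cos(3t)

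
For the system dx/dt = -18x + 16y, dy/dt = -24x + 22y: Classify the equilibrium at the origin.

A = [[-18,16],[-24,22]]; det(A-λI) = λ^2 - 4λ - 12.
λ = -2, 6: opposite signs.

saddle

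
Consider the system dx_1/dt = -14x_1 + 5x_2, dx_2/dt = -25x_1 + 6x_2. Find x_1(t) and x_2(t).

x_1(t) = K_1e^(-4t)sin(5t) - K_2e^(-4t)cos(5t), x_2(t) = 2K_1e^(-4t)sin(5t) + K_1e^(-4t)cos(5t) + K_2e^(-4t)sin(5t) - 2K_2e^(-4t)cos(5t)

Coefficient matrix A = [[-14, 5], [-25, 6]].
Characteristic polynomial det(A - λI) = λ^2 + 8λ + 41 = 0.
Eigenvalues λ = -4 ± 5i (complex conjugate pair).
For λ=-4+5i: an eigenvector is (0,1) - i(1,2) = (0 - i, 1 - 2i).
A real fundamental pair from Re and Im of e^((-4+5i)t)v: X_1 = e^(-4t)(cos(5t)·(0,1) + sin(5t)·(1,2)), X_2 = e^(-4t)(sin(5t)·(0,1) - cos(5t)·(1,2)).
General solution: K_1X_1 + K_2X_2.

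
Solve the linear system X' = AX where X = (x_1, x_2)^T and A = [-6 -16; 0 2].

Coefficient matrix A = [[-6, -16], [0, 2]].
Characteristic polynomial det(A - λI) = λ^2 + 4λ - 12 = 0.
Eigenvalues λ = 2, -6.
For λ=2: (A-λI) row 1 is [-8, -16], so an eigenvector is (-2, 1).
For λ=-6: (A-λI) row 1 is [0, -16], so an eigenvector is (-1, 0).
General solution: K_1e^(2t)(-2,1) + K_2e^(-6t)(-1,0).

x_1(t) = -2K_1e^(2t) - K_2e^(-6t), x_2(t) = K_1e^(2t)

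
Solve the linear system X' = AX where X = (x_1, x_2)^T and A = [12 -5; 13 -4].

Coefficient matrix A = [[12, -5], [13, -4]].
Characteristic polynomial det(A - λI) = λ^2 - 8λ + 17 = 0.
Eigenvalues λ = 4 ± i (complex conjugate pair).
For λ=4+i: an eigenvector is (-2,-3) - i(-1,-2) = (-2 + i, -3 + 2i).
A real fundamental pair from Re and Im of e^((4+i)t)v: X_1 = e^(4t)(cos(t)·(-2,-3) + sin(t)·(-1,-2)), X_2 = e^(4t)(sin(t)·(-2,-3) - cos(t)·(-1,-2)).
General solution: C_1X_1 + C_2X_2.

x_1(t) = -C_1e^(4t)sin(t) - 2C_1e^(4t)cos(t) - 2C_2e^(4t)sin(t) + C_2e^(4t)cos(t), x_2(t) = -2C_1e^(4t)sin(t) - 3C_1e^(4t)cos(t) - 3C_2e^(4t)sin(t) + 2C_2e^(4t)cos(t)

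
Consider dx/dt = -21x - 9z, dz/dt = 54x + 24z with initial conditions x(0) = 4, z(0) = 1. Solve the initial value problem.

Coefficient matrix A = [[-21, -9], [54, 24]].
Characteristic polynomial det(A - λI) = λ^2 - 3λ - 18 = 0.
Eigenvalues λ = -3, 6.
For λ=-3: (A-λI) row 1 is [-18, -9], so an eigenvector is (-1, 2).
For λ=6: (A-λI) row 1 is [-27, -9], so an eigenvector is (1, -3).
General solution: c_1e^(-3t)(-1,2) + c_2e^(6t)(1,-3).
Applying x(0)=4, z(0)=1 gives c_1=-13, c_2=-9.

x(t) = -9e^(6t) + 13e^(-3t), z(t) = 27e^(6t) - 26e^(-3t)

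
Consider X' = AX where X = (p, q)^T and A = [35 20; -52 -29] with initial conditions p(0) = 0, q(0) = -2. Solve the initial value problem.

p(t) = -10e^(3t)sin(4t), q(t) = 16e^(3t)sin(4t) - 2e^(3t)cos(4t)

Coefficient matrix A = [[35, 20], [-52, -29]].
Characteristic polynomial det(A - λI) = λ^2 - 6λ + 25 = 0.
Eigenvalues λ = 3 ± 4i (complex conjugate pair).
For λ=3+4i: an eigenvector is (-2,3) - i(-1,2) = (-2 + i, 3 - 2i).
A real fundamental pair from Re and Im of e^((3+4i)t)v: X_1 = e^(3t)(cos(4t)·(-2,3) + sin(4t)·(-1,2)), X_2 = e^(3t)(sin(4t)·(-2,3) - cos(4t)·(-1,2)).
General solution: K_1X_1 + K_2X_2.
Applying p(0)=0, q(0)=-2 gives K_1=2, K_2=4.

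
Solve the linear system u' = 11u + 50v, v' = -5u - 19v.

Coefficient matrix A = [[11, 50], [-5, -19]].
Characteristic polynomial det(A - λI) = λ^2 + 8λ + 41 = 0.
Eigenvalues λ = -4 ± 5i (complex conjugate pair).
For λ=-4+5i: an eigenvector is (-3,1) - i(1,0) = (-3 - i, 1).
A real fundamental pair from Re and Im of e^((-4+5i)t)v: X_1 = e^(-4t)(cos(5t)·(-3,1) + sin(5t)·(1,0)), X_2 = e^(-4t)(sin(5t)·(-3,1) - cos(5t)·(1,0)).
General solution: C_1X_1 + C_2X_2.

u(t) = C_1e^(-4t)sin(5t) - 3C_1e^(-4t)cos(5t) - 3C_2e^(-4t)sin(5t) - C_2e^(-4t)cos(5t), v(t) = C_1e^(-4t)cos(5t) + C_2e^(-4t)sin(5t)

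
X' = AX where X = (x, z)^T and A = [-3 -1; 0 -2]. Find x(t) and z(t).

Coefficient matrix A = [[-3, -1], [0, -2]].
Characteristic polynomial det(A - λI) = λ^2 + 5λ + 6 = 0.
Eigenvalues λ = -2, -3.
For λ=-2: (A-λI) row 1 is [-1, -1], so an eigenvector is (1, -1).
For λ=-3: (A-λI) row 1 is [0, -1], so an eigenvector is (-1, 0).
General solution: c_1e^(-2t)(1,-1) + c_2e^(-3t)(-1,0).

x(t) = c_1e^(-2t) - c_2e^(-3t), z(t) = -c_1e^(-2t)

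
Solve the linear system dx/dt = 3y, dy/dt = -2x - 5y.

Coefficient matrix A = [[0, 3], [-2, -5]].
Characteristic polynomial det(A - λI) = λ^2 + 5λ + 6 = 0.
Eigenvalues λ = -3, -2.
For λ=-3: (A-λI) row 1 is [3, 3], so an eigenvector is (-1, 1).
For λ=-2: (A-λI) row 1 is [2, 3], so an eigenvector is (-3, 2).
General solution: C_1e^(-3t)(-1,1) + C_2e^(-2t)(-3,2).

x(t) = -C_1e^(-3t) - 3C_2e^(-2t), y(t) = C_1e^(-3t) + 2C_2e^(-2t)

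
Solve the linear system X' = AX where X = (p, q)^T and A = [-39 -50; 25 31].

p(t) = -K_1e^(-4t)sin(5t) + 3K_1e^(-4t)cos(5t) + 3K_2e^(-4t)sin(5t) + K_2e^(-4t)cos(5t), q(t) = K_1e^(-4t)sin(5t) - 2K_1e^(-4t)cos(5t) - 2K_2e^(-4t)sin(5t) - K_2e^(-4t)cos(5t)

Coefficient matrix A = [[-39, -50], [25, 31]].
Characteristic polynomial det(A - λI) = λ^2 + 8λ + 41 = 0.
Eigenvalues λ = -4 ± 5i (complex conjugate pair).
For λ=-4+5i: an eigenvector is (3,-2) - i(-1,1) = (3 + i, -2 - i).
A real fundamental pair from Re and Im of e^((-4+5i)t)v: X_1 = e^(-4t)(cos(5t)·(3,-2) + sin(5t)·(-1,1)), X_2 = e^(-4t)(sin(5t)·(3,-2) - cos(5t)·(-1,1)).
General solution: K_1X_1 + K_2X_2.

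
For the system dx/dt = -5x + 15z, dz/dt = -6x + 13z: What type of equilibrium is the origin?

unstable spiral

A = [[-5,15],[-6,13]]; det(A-λI) = λ^2 - 8λ + 25.
λ = 4 ± 3i: positive real part.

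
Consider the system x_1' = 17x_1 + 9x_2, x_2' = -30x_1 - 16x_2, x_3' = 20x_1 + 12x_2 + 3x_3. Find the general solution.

Coefficient matrix A = [[17, 9, 0], [-30, -16, 0], [20, 12, 3]].
det(A - λI) = 0 gives eigenvalues λ = 2, 3, -1.
For λ=2: eigenvector (3,-5,0).
For λ=3: eigenvector (0,0,1).
For λ=-1: eigenvector (-1,2,-1).
General solution: C_1e^(2t)(3,-5,0) + C_2e^(3t)(0,0,1) + C_3e^(-t)(-1,2,-1).

x_1(t) = 3C_1e^(2t) - C_3e^(-t), x_2(t) = -5C_1e^(2t) + 2C_3e^(-t), x_3(t) = C_2e^(3t) - C_3e^(-t)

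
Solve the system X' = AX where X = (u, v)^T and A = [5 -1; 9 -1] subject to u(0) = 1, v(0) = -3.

u(t) = 6te^(2t) + e^(2t), v(t) = 18te^(2t) - 3e^(2t)

Coefficient matrix A = [[5, -1], [9, -1]].
Characteristic polynomial det(A - λI) = λ^2 - 4λ + 4 = 0.
Single eigenvalue λ = 2 with algebraic multiplicity 2.
Eigenvector v = (-1,-3); generalized eigenvector w with (A-λI)w=v is (-1,-2).
General solution: e^(2t)[c_1·v + c_2·(t·v + w)].
Applying u(0)=1, v(0)=-3 gives c_1=5, c_2=-6.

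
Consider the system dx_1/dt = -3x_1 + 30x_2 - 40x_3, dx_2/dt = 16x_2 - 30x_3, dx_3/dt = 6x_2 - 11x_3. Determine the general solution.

x_1(t) = 10C_1e^(4t) + C_2e^(-3t) + 5C_3e^(t), x_2(t) = 5C_1e^(4t) + 2C_3e^(t), x_3(t) = 2C_1e^(4t) + C_3e^(t)

Coefficient matrix A = [[-3, 30, -40], [0, 16, -30], [0, 6, -11]].
det(A - λI) = 0 gives eigenvalues λ = 4, -3, 1.
For λ=4: eigenvector (10,5,2).
For λ=-3: eigenvector (1,0,0).
For λ=1: eigenvector (5,2,1).
General solution: C_1e^(4t)(10,5,2) + C_2e^(-3t)(1,0,0) + C_3e^(t)(5,2,1).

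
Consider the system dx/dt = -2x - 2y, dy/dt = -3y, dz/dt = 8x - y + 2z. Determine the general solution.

x(t) = K_1e^(-2t) + 2K_2e^(-3t), y(t) = K_2e^(-3t), z(t) = -2K_1e^(-2t) - 3K_2e^(-3t) + K_3e^(2t)

Coefficient matrix A = [[-2, -2, 0], [0, -3, 0], [8, -1, 2]].
det(A - λI) = 0 gives eigenvalues λ = -2, -3, 2.
For λ=-2: eigenvector (1,0,-2).
For λ=-3: eigenvector (2,1,-3).
For λ=2: eigenvector (0,0,1).
General solution: K_1e^(-2t)(1,0,-2) + K_2e^(-3t)(2,1,-3) + K_3e^(2t)(0,0,1).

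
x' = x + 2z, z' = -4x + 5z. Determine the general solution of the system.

Coefficient matrix A = [[1, 2], [-4, 5]].
Characteristic polynomial det(A - λI) = λ^2 - 6λ + 13 = 0.
Eigenvalues λ = 3 ± 2i (complex conjugate pair).
For λ=3+2i: an eigenvector is (1,1) - i(0,-1) = (1, 1 + i).
A real fundamental pair from Re and Im of e^((3+2i)t)v: X_1 = e^(3t)(cos(2t)·(1,1) + sin(2t)·(0,-1)), X_2 = e^(3t)(sin(2t)·(1,1) - cos(2t)·(0,-1)).
General solution: K_1X_1 + K_2X_2.

x(t) = K_1e^(3t)cos(2t) + K_2e^(3t)sin(2t), z(t) = -K_1e^(3t)sin(2t) + K_1e^(3t)cos(2t) + K_2e^(3t)sin(2t) + K_2e^(3t)cos(2t)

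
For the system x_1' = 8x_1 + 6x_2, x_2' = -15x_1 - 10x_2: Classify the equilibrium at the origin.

A = [[8,6],[-15,-10]]; det(A-λI) = λ^2 + 2λ + 10.
λ = -1 ± 3i: negative real part.

stable spiral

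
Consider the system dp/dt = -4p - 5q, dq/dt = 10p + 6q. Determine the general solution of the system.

Coefficient matrix A = [[-4, -5], [10, 6]].
Characteristic polynomial det(A - λI) = λ^2 - 2λ + 26 = 0.
Eigenvalues λ = 1 ± 5i (complex conjugate pair).
For λ=1+5i: an eigenvector is (1,-1) - i(0,1) = (1, -1 - i).
A real fundamental pair from Re and Im of e^((1+5i)t)v: X_1 = e^(t)(cos(5t)·(1,-1) + sin(5t)·(0,1)), X_2 = e^(t)(sin(5t)·(1,-1) - cos(5t)·(0,1)).
General solution: c_1X_1 + c_2X_2.

p(t) = c_1e^(t)cos(5t) + c_2e^(t)sin(5t), q(t) = c_1e^(t)sin(5t) - c_1e^(t)cos(5t) - c_2e^(t)sin(5t) - c_2e^(t)cos(5t)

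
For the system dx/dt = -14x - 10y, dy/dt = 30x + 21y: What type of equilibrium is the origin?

A = [[-14,-10],[30,21]]; det(A-λI) = λ^2 - 7λ + 6.
λ = 1, 6: both positive.

unstable node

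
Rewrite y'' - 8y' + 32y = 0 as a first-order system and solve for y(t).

y(t) = C_1e^(4t)cos(4t) + C_2e^(4t)sin(4t)

Let x_1 = y, x_2 = y'. Then x_1' = x_2 and x_2' = -32x_1 + 8x_2.
A = [[0,1],[-32,8]]; det(A-λI) = λ^2 - 8λ + 32.
Eigenvalues λ = 4 ± 4i.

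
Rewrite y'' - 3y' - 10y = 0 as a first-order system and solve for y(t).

y(t) = c_1e^(5t) + c_2e^(-2t)

Let x_1 = y, x_2 = y'. Then x_1' = x_2 and x_2' = 10x_1 + 3x_2.
A = [[0,1],[10,3]]; det(A-λI) = λ^2 - 3λ - 10.
Eigenvalues λ = 5, -2 with eigenvectors (1,5), (1,-2).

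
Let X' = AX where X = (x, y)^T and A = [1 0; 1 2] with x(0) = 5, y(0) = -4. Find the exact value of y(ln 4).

A = [[1,0],[1,2]]; eigenvalues λ = 1, 2.
Eigenvectors: (1,-1) for λ=1, (0,1) for λ=2.
From the initial condition, c_1 = 5, c_2 = 1.
y(ln 4) = (5)(4^1)(-1) + (1)(4^2)(1) = -4.

-4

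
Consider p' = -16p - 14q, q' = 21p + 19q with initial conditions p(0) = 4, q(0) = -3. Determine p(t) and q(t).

p(t) = -2e^(5t) + 6e^(-2t), q(t) = 3e^(5t) - 6e^(-2t)

Coefficient matrix A = [[-16, -14], [21, 19]].
Characteristic polynomial det(A - λI) = λ^2 - 3λ - 10 = 0.
Eigenvalues λ = -2, 5.
For λ=-2: (A-λI) row 1 is [-14, -14], so an eigenvector is (-1, 1).
For λ=5: (A-λI) row 1 is [-21, -14], so an eigenvector is (2, -3).
General solution: c_1e^(-2t)(-1,1) + c_2e^(5t)(2,-3).
Applying p(0)=4, q(0)=-3 gives c_1=-6, c_2=-1.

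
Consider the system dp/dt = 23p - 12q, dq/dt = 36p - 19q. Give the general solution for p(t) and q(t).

p(t) = c_1e^(-t) + 2c_2e^(5t), q(t) = 2c_1e^(-t) + 3c_2e^(5t)

Coefficient matrix A = [[23, -12], [36, -19]].
Characteristic polynomial det(A - λI) = λ^2 - 4λ - 5 = 0.
Eigenvalues λ = -1, 5.
For λ=-1: (A-λI) row 1 is [24, -12], so an eigenvector is (1, 2).
For λ=5: (A-λI) row 1 is [18, -12], so an eigenvector is (2, 3).
General solution: c_1e^(-t)(1,2) + c_2e^(5t)(2,3).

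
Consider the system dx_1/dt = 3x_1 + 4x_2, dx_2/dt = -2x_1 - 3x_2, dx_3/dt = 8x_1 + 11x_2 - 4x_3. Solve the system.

x_1(t) = -C_1e^(-t) - 2C_3e^(t), x_2(t) = C_1e^(-t) + C_3e^(t), x_3(t) = C_1e^(-t) + C_2e^(-4t) - C_3e^(t)

Coefficient matrix A = [[3, 4, 0], [-2, -3, 0], [8, 11, -4]].
det(A - λI) = 0 gives eigenvalues λ = -1, -4, 1.
For λ=-1: eigenvector (-1,1,1).
For λ=-4: eigenvector (0,0,1).
For λ=1: eigenvector (-2,1,-1).
General solution: C_1e^(-t)(-1,1,1) + C_2e^(-4t)(0,0,1) + C_3e^(t)(-2,1,-1).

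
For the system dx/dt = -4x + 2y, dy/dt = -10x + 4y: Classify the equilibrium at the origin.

A = [[-4,2],[-10,4]]; det(A-λI) = λ^2 + 4.
λ = 0 ± 2i: zero real part.

center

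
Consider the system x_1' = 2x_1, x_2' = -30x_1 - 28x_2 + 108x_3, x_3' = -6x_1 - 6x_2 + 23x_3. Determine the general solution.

x_1(t) = K_1e^(2t), x_2(t) = -K_1e^(2t) + 4K_2e^(-t) + 9K_3e^(-4t), x_3(t) = K_2e^(-t) + 2K_3e^(-4t)

Coefficient matrix A = [[2, 0, 0], [-30, -28, 108], [-6, -6, 23]].
det(A - λI) = 0 gives eigenvalues λ = 2, -1, -4.
For λ=2: eigenvector (1,-1,0).
For λ=-1: eigenvector (0,4,1).
For λ=-4: eigenvector (0,9,2).
General solution: K_1e^(2t)(1,-1,0) + K_2e^(-t)(0,4,1) + K_3e^(-4t)(0,9,2).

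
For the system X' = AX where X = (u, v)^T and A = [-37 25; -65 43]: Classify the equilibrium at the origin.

unstable spiral

A = [[-37,25],[-65,43]]; det(A-λI) = λ^2 - 6λ + 34.
λ = 3 ± 5i: positive real part.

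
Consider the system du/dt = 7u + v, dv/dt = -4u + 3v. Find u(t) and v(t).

Coefficient matrix A = [[7, 1], [-4, 3]].
Characteristic polynomial det(A - λI) = λ^2 - 10λ + 25 = 0.
Single eigenvalue λ = 5 with algebraic multiplicity 2.
Eigenvector v = (1,-2); generalized eigenvector w with (A-λI)w=v is (-1,3).
General solution: e^(5t)[c_1·v + c_2·(t·v + w)].

u(t) = c_1e^(5t) + c_2te^(5t) - c_2e^(5t), v(t) = -2c_1e^(5t) - 2c_2te^(5t) + 3c_2e^(5t)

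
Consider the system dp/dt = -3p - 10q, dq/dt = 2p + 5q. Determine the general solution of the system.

Coefficient matrix A = [[-3, -10], [2, 5]].
Characteristic polynomial det(A - λI) = λ^2 - 2λ + 5 = 0.
Eigenvalues λ = 1 ± 2i (complex conjugate pair).
For λ=1+2i: an eigenvector is (1,0) - i(-2,1) = (1 + 2i, 0 - i).
A real fundamental pair from Re and Im of e^((1+2i)t)v: X_1 = e^(t)(cos(2t)·(1,0) + sin(2t)·(-2,1)), X_2 = e^(t)(sin(2t)·(1,0) - cos(2t)·(-2,1)).
General solution: C_1X_1 + C_2X_2.

p(t) = -2C_1e^(t)sin(2t) + C_1e^(t)cos(2t) + C_2e^(t)sin(2t) + 2C_2e^(t)cos(2t), q(t) = C_1e^(t)sin(2t) - C_2e^(t)cos(2t)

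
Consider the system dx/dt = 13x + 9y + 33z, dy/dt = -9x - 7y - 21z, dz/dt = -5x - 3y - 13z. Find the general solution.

x(t) = 3c_1e^(-t) + 4c_2e^(-2t) - 3c_3e^(-4t), y(t) = -c_1e^(-t) - 3c_2e^(-2t) + 2c_3e^(-4t), z(t) = -c_1e^(-t) - c_2e^(-2t) + c_3e^(-4t)

Coefficient matrix A = [[13, 9, 33], [-9, -7, -21], [-5, -3, -13]].
det(A - λI) = 0 gives eigenvalues λ = -1, -2, -4.
For λ=-1: eigenvector (3,-1,-1).
For λ=-2: eigenvector (4,-3,-1).
For λ=-4: eigenvector (-3,2,1).
General solution: c_1e^(-t)(3,-1,-1) + c_2e^(-2t)(4,-3,-1) + c_3e^(-4t)(-3,2,1).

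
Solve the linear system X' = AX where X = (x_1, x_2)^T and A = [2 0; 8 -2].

Coefficient matrix A = [[2, 0], [8, -2]].
Characteristic polynomial det(A - λI) = λ^2 - 4 = 0.
Eigenvalues λ = 2, -2.
For λ=2: (A-λI) row 2 is [8, -4], so an eigenvector is (-1, -2).
For λ=-2: (A-λI) row 1 is [4, 0], so an eigenvector is (0, -1).
General solution: K_1e^(2t)(-1,-2) + K_2e^(-2t)(0,-1).

x_1(t) = -K_1e^(2t), x_2(t) = -2K_1e^(2t) - K_2e^(-2t)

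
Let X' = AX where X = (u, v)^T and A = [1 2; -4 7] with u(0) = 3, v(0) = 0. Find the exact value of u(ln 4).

-2688

A = [[1,2],[-4,7]]; eigenvalues λ = 3, 5.
Eigenvectors: (1,1) for λ=3, (1,2) for λ=5.
From the initial condition, c_1 = 6, c_2 = -3.
u(ln 4) = (6)(4^3)(1) + (-3)(4^5)(1) = -2688.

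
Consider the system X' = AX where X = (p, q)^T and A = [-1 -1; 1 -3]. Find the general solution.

Coefficient matrix A = [[-1, -1], [1, -3]].
Characteristic polynomial det(A - λI) = λ^2 + 4λ + 4 = 0.
Single eigenvalue λ = -2 with algebraic multiplicity 2.
Eigenvector v = (-1,-1); generalized eigenvector w with (A-λI)w=v is (0,1).
General solution: e^(-2t)[c_1·v + c_2·(t·v + w)].

p(t) = -c_1e^(-2t) - c_2te^(-2t), q(t) = -c_1e^(-2t) - c_2te^(-2t) + c_2e^(-2t)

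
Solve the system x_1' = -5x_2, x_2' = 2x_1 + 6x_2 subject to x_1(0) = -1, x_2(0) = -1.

Coefficient matrix A = [[0, -5], [2, 6]].
Characteristic polynomial det(A - λI) = λ^2 - 6λ + 10 = 0.
Eigenvalues λ = 3 ± i (complex conjugate pair).
For λ=3+i: an eigenvector is (-1,1) - i(-2,1) = (-1 + 2i, 1 - i).
A real fundamental pair from Re and Im of e^((3+i)t)v: X_1 = e^(3t)(cos(t)·(-1,1) + sin(t)·(-2,1)), X_2 = e^(3t)(sin(t)·(-1,1) - cos(t)·(-2,1)).
General solution: K_1X_1 + K_2X_2.
Applying x_1(0)=-1, x_2(0)=-1 gives K_1=-3, K_2=-2.

x_1(t) = 8e^(3t)sin(t) - e^(3t)cos(t), x_2(t) = -5e^(3t)sin(t) - e^(3t)cos(t)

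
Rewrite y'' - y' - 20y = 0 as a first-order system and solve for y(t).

y(t) = C_1e^(-4t) + C_2e^(5t)

Let x_1 = y, x_2 = y'. Then x_1' = x_2 and x_2' = 20x_1 + x_2.
A = [[0,1],[20,1]]; det(A-λI) = λ^2 - λ - 20.
Eigenvalues λ = -4, 5 with eigenvectors (1,-4), (1,5).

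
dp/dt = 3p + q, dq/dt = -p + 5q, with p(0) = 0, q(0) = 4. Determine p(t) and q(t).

Coefficient matrix A = [[3, 1], [-1, 5]].
Characteristic polynomial det(A - λI) = λ^2 - 8λ + 16 = 0.
Single eigenvalue λ = 4 with algebraic multiplicity 2.
Eigenvector v = (1,1); generalized eigenvector w with (A-λI)w=v is (1,2).
General solution: e^(4t)[K_1·v + K_2·(t·v + w)].
Applying p(0)=0, q(0)=4 gives K_1=-4, K_2=4.

p(t) = 4te^(4t), q(t) = 4te^(4t) + 4e^(4t)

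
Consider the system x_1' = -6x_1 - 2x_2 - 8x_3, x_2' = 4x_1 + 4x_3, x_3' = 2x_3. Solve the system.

Coefficient matrix A = [[-6, -2, -8], [4, 0, 4], [0, 0, 2]].
det(A - λI) = 0 gives eigenvalues λ = -4, 2, -2.
For λ=-4: eigenvector (1,-1,0).
For λ=2: eigenvector (-1,0,1).
For λ=-2: eigenvector (-1,2,0).
General solution: K_1e^(-4t)(1,-1,0) + K_2e^(2t)(-1,0,1) + K_3e^(-2t)(-1,2,0).

x_1(t) = K_1e^(-4t) - K_2e^(2t) - K_3e^(-2t), x_2(t) = -K_1e^(-4t) + 2K_3e^(-2t), x_3(t) = K_2e^(2t)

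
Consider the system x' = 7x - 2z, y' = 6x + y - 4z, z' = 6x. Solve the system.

x(t) = c_1e^(3t) - 2c_3e^(4t), y(t) = -c_1e^(3t) + c_2e^(t), z(t) = 2c_1e^(3t) - 3c_3e^(4t)

Coefficient matrix A = [[7, 0, -2], [6, 1, -4], [6, 0, 0]].
det(A - λI) = 0 gives eigenvalues λ = 3, 1, 4.
For λ=3: eigenvector (1,-1,2).
For λ=1: eigenvector (0,1,0).
For λ=4: eigenvector (-2,0,-3).
General solution: c_1e^(3t)(1,-1,2) + c_2e^(t)(0,1,0) + c_3e^(4t)(-2,0,-3).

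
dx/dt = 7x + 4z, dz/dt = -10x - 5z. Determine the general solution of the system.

x(t) = -K_1e^(t)sin(2t) + K_1e^(t)cos(2t) + K_2e^(t)sin(2t) + K_2e^(t)cos(2t), z(t) = K_1e^(t)sin(2t) - 2K_1e^(t)cos(2t) - 2K_2e^(t)sin(2t) - K_2e^(t)cos(2t)

Coefficient matrix A = [[7, 4], [-10, -5]].
Characteristic polynomial det(A - λI) = λ^2 - 2λ + 5 = 0.
Eigenvalues λ = 1 ± 2i (complex conjugate pair).
For λ=1+2i: an eigenvector is (1,-2) - i(-1,1) = (1 + i, -2 - i).
A real fundamental pair from Re and Im of e^((1+2i)t)v: X_1 = e^(t)(cos(2t)·(1,-2) + sin(2t)·(-1,1)), X_2 = e^(t)(sin(2t)·(1,-2) - cos(2t)·(-1,1)).
General solution: K_1X_1 + K_2X_2.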